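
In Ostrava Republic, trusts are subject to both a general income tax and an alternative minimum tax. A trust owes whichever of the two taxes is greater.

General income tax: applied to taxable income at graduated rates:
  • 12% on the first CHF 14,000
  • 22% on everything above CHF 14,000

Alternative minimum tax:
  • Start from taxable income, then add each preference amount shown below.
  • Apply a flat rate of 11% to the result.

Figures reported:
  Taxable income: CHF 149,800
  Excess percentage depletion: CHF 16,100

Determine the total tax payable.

General income tax:
  CHF 14,000 × 12% = CHF 1,680
  CHF 135,800 × 22% = CHF 29,876
  → CHF 31,556

Alternative minimum tax:
  Adjusted income: CHF 149,800 + CHF 16,100 = CHF 165,900
  CHF 165,900 × 11% = CHF 18,249

CHF 31,556 > CHF 18,249, so the general income tax governs.

CHF 31,556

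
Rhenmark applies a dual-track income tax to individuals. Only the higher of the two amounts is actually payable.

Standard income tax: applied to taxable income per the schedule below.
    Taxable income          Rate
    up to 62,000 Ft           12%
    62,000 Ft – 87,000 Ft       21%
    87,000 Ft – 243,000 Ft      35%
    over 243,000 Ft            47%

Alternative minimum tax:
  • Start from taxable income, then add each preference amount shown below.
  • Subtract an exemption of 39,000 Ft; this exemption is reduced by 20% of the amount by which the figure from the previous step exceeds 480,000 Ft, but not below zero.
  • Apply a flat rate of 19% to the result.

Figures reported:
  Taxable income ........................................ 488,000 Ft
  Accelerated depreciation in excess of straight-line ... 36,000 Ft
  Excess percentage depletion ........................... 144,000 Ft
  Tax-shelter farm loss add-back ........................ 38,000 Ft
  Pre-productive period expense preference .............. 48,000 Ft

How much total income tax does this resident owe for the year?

182,440 Ft

Standard income tax:
  62,000 Ft × 12% = 7,440 Ft
  25,000 Ft × 21% = 5,250 Ft
  156,000 Ft × 35% = 54,600 Ft
  245,000 Ft × 47% = 115,150 Ft
  → 182,440 Ft

Alternative minimum tax:
  Adjusted income: 488,000 Ft + 36,000 Ft + 144,000 Ft + 38,000 Ft + 48,000 Ft = 754,000 Ft
  Exemption: 20% × (754,000 Ft − 480,000 Ft) = 54,800 Ft ≥ 39,000 Ft, so the exemption is fully phased out
  Base: 754,000 Ft − 0 Ft = 754,000 Ft
  754,000 Ft × 19% = 143,260 Ft

182,440 Ft > 143,260 Ft, so the standard income tax governs.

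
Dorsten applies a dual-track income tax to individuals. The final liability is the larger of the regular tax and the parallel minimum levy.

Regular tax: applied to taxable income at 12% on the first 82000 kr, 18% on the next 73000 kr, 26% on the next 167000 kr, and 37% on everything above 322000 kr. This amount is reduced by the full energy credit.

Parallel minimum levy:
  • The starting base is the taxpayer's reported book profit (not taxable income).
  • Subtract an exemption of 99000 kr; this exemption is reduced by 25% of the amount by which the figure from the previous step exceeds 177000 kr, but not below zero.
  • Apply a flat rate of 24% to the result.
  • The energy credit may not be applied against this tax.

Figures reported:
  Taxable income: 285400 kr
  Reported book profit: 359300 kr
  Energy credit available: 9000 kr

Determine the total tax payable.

73410 kr

Parallel minimum levy:
  Base (reported book profit): 359300 kr
  Exemption: 99000 kr − 25% × (359300 kr − 177000 kr) = 99000 kr − 45575 kr = 53425 kr
  Base: 359300 kr − 53425 kr = 305875 kr
  305875 kr × 24% = 73410 kr

Regular tax:
  82000 kr × 12% = 9840 kr
  73000 kr × 18% = 13140 kr
  130400 kr × 26% = 33904 kr
  → 56884 kr
  Less energy credit 9000 kr → 47884 kr

73410 kr > 47884 kr, so the parallel minimum levy is the binding amount.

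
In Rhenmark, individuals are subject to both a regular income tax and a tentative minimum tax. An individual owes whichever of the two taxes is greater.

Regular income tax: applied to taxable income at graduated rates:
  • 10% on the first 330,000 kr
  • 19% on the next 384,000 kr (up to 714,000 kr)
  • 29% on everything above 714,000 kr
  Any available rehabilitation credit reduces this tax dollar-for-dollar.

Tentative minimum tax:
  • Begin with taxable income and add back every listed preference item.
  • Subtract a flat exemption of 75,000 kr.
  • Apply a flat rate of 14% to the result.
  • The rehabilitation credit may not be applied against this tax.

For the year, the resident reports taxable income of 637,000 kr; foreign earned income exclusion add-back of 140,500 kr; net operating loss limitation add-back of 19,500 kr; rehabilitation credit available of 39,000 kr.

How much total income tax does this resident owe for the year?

Regular income tax:
  330,000 kr × 10% = 33,000 kr
  307,000 kr × 19% = 58,330 kr
  → 91,330 kr
  Less rehabilitation credit 39,000 kr → 52,330 kr

Tentative minimum tax:
  Adjusted income: 637,000 kr + 140,500 kr + 19,500 kr = 797,000 kr
  Less exemption 75,000 kr → base 722,000 kr
  722,000 kr × 14% = 101,080 kr

101,080 kr > 52,330 kr, so the tentative minimum tax is the binding amount.

101,080 kr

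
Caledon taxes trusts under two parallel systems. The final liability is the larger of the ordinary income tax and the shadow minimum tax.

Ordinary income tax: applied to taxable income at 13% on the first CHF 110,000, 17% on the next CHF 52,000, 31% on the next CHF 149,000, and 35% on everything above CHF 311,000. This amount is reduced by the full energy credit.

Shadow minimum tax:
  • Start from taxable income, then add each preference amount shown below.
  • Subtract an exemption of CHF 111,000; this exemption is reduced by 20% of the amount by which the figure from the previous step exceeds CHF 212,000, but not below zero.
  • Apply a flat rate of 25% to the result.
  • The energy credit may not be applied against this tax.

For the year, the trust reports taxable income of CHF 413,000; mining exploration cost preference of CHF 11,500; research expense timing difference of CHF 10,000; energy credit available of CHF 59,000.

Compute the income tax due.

Ordinary income tax:
  CHF 110,000 × 13% = CHF 14,300
  CHF 52,000 × 17% = CHF 8,840
  CHF 149,000 × 31% = CHF 46,190
  CHF 102,000 × 35% = CHF 35,700
  → CHF 105,030
  Less energy credit CHF 59,000 → CHF 46,030

Shadow minimum tax:
  Adjusted income: CHF 413,000 + CHF 11,500 + CHF 10,000 = CHF 434,500
  Exemption: CHF 111,000 − 20% × (CHF 434,500 − CHF 212,000) = CHF 111,000 − CHF 44,500 = CHF 66,500
  Base: CHF 434,500 − CHF 66,500 = CHF 368,000
  CHF 368,000 × 25% = CHF 92,000

CHF 92,000 > CHF 46,030, so the shadow minimum tax is the binding amount.

CHF 92,000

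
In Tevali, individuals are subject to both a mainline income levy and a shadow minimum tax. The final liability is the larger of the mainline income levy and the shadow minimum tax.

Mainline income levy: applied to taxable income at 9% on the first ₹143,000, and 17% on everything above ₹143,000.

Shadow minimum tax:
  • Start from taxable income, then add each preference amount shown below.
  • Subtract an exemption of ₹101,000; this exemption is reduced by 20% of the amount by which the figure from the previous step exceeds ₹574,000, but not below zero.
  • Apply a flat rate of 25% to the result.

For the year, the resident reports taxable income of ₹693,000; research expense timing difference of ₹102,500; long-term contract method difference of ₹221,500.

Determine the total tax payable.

₹251,150

Shadow minimum tax:
  Adjusted income: ₹693,000 + ₹102,500 + ₹221,500 = ₹1,017,000
  Exemption: ₹101,000 − 20% × (₹1,017,000 − ₹574,000) = ₹101,000 − ₹88,600 = ₹12,400
  Base: ₹1,017,000 − ₹12,400 = ₹1,004,600
  ₹1,004,600 × 25% = ₹251,150

Mainline income levy:
  ₹143,000 × 9% = ₹12,870
  ₹550,000 × 17% = ₹93,500
  → ₹106,370

₹251,150 > ₹106,370, so the shadow minimum tax is the binding amount.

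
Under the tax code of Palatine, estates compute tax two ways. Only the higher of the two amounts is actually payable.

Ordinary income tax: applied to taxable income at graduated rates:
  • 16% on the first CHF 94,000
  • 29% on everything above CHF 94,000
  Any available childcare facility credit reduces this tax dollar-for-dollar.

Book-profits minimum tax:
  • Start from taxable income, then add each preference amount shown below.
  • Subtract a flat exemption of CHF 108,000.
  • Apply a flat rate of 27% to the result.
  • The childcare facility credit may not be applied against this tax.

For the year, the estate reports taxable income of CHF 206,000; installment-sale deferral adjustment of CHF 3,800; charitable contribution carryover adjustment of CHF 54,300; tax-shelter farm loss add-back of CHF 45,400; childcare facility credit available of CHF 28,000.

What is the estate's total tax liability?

CHF 54,405

Book-profits minimum tax:
  Adjusted income: CHF 206,000 + CHF 3,800 + CHF 54,300 + CHF 45,400 = CHF 309,500
  Less exemption CHF 108,000 → base CHF 201,500
  CHF 201,500 × 27% = CHF 54,405

Ordinary income tax:
  CHF 94,000 × 16% = CHF 15,040
  CHF 112,000 × 29% = CHF 32,480
  → CHF 47,520
  Less childcare facility credit CHF 28,000 → CHF 19,520

CHF 54,405 > CHF 19,520, so the book-profits minimum tax is the binding amount.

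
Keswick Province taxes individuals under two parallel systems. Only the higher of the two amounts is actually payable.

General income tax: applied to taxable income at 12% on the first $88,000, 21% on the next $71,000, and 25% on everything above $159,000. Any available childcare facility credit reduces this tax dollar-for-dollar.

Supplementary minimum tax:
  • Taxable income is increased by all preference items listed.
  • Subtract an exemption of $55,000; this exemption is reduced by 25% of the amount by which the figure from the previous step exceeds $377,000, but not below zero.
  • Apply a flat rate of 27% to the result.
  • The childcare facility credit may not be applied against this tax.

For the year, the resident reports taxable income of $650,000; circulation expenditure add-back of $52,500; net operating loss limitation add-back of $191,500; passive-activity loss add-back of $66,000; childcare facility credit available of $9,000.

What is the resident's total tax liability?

Supplementary minimum tax:
  Adjusted income: $650,000 + $52,500 + $191,500 + $66,000 = $960,000
  Exemption: 25% × ($960,000 − $377,000) = $145,750 ≥ $55,000, so the exemption is fully phased out
  Base: $960,000 − $0 = $960,000
  $960,000 × 27% = $259,200

General income tax:
  $88,000 × 12% = $10,560
  $71,000 × 21% = $14,910
  $491,000 × 25% = $122,750
  → $148,220
  Less childcare facility credit $9,000 → $139,220

$259,200 > $139,220, so the supplementary minimum tax is the binding amount.

$259,200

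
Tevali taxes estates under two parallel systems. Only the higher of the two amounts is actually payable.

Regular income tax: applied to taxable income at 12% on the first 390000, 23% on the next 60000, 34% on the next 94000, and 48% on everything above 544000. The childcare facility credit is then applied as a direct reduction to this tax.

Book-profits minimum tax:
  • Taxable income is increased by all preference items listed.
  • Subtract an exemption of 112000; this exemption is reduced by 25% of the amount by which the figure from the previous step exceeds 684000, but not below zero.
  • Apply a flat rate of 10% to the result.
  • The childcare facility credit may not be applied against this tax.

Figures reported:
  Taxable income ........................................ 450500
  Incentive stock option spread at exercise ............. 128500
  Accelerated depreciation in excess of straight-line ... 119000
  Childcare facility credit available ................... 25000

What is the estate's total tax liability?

58950

Regular income tax:
  390000 × 12% = 46800
  60000 × 23% = 13800
  500 × 34% = 170
  → 60770
  Less childcare facility credit 25000 → 35770

Book-profits minimum tax:
  Adjusted income: 450500 + 128500 + 119000 = 698000
  Exemption: 112000 − 25% × (698000 − 684000) = 112000 − 3500 = 108500
  Base: 698000 − 108500 = 589500
  589500 × 10% = 58950

58950 > 35770, so the book-profits minimum tax is the binding amount.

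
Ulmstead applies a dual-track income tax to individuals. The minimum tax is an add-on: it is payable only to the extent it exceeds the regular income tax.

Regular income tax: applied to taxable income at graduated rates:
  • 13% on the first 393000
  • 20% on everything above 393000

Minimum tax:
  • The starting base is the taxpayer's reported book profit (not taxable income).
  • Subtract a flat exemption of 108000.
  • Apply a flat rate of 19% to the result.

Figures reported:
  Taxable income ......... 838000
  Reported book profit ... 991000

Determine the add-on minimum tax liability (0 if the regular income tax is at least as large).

Minimum tax:
  Base (reported book profit): 991000
  Less exemption 108000 → base 883000
  883000 × 19% = 167770

Regular income tax:
  393000 × 13% = 51090
  445000 × 20% = 89000
  → 140090

Excess of minimum tax over regular income tax: 167770 − 140090 = 27680.

27680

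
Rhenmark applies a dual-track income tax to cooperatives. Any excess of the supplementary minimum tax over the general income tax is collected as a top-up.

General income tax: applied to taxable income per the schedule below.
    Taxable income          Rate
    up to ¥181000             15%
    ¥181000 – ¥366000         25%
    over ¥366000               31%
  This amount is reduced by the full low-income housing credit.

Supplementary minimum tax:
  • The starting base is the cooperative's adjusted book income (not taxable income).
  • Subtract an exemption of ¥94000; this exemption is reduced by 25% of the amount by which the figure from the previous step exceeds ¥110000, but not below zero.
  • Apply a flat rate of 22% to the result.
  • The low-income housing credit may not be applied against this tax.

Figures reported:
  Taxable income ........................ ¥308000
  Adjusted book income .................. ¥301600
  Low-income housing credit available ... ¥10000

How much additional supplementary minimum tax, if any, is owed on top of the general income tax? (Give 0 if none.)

¥7310

General income tax:
  ¥181000 × 15% = ¥27150
  ¥127000 × 25% = ¥31750
  → ¥58900
  Less low-income housing credit ¥10000 → ¥48900

Supplementary minimum tax:
  Base (adjusted book income): ¥301600
  Exemption: ¥94000 − 25% × (¥301600 − ¥110000) = ¥94000 − ¥47900 = ¥46100
  Base: ¥301600 − ¥46100 = ¥255500
  ¥255500 × 22% = ¥56210

Excess of supplementary minimum tax over general income tax: ¥56210 − ¥48900 = ¥7310.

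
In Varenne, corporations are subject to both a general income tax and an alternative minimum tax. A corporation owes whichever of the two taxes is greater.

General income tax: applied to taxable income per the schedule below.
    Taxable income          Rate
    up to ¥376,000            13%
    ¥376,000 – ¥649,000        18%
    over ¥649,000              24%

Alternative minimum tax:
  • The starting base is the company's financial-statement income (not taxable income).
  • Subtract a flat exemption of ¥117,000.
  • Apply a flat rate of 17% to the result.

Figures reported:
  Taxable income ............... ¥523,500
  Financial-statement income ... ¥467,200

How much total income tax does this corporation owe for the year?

General income tax:
  ¥376,000 × 13% = ¥48,880
  ¥147,500 × 18% = ¥26,550
  → ¥75,430

Alternative minimum tax:
  Base (financial-statement income): ¥467,200
  Less exemption ¥117,000 → base ¥350,200
  ¥350,200 × 17% = ¥59,534

¥75,430 > ¥59,534, so the general income tax governs.

¥75,430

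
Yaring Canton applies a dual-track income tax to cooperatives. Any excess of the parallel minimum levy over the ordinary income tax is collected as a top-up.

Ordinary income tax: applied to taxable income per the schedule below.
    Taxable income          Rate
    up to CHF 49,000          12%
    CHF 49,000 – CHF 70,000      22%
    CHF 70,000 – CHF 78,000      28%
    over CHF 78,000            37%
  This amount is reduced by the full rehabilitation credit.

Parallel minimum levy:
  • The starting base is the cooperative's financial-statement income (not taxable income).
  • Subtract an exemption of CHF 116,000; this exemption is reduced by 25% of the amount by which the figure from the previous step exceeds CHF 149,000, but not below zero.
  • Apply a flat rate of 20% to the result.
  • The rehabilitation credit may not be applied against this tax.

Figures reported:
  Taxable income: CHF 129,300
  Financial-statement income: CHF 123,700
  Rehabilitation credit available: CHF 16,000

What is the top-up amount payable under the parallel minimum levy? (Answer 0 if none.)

CHF 0

Ordinary income tax:
  CHF 49,000 × 12% = CHF 5,880
  CHF 21,000 × 22% = CHF 4,620
  CHF 8,000 × 28% = CHF 2,240
  CHF 51,300 × 37% = CHF 18,981
  → CHF 31,721
  Less rehabilitation credit CHF 16,000 → CHF 15,721

Parallel minimum levy:
  Base (financial-statement income): CHF 123,700
  Exemption: CHF 123,700 ≤ CHF 149,000, so full CHF 116,000 applies
  Base: CHF 123,700 − CHF 116,000 = CHF 7,700
  CHF 7,700 × 20% = CHF 1,540

CHF 1,540 ≤ CHF 15,721, so no add-on is due.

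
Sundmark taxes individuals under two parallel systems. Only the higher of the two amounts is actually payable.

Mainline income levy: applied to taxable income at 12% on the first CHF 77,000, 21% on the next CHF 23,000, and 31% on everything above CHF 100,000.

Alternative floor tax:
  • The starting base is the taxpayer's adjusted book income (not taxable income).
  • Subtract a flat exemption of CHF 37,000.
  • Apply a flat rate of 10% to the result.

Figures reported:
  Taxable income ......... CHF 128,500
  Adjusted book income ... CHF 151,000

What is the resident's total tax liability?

Alternative floor tax:
  Base (adjusted book income): CHF 151,000
  Less exemption CHF 37,000 → base CHF 114,000
  CHF 114,000 × 10% = CHF 11,400

Mainline income levy:
  CHF 77,000 × 12% = CHF 9,240
  CHF 23,000 × 21% = CHF 4,830
  CHF 28,500 × 31% = CHF 8,835
  → CHF 22,905

CHF 22,905 > CHF 11,400, so the mainline income levy governs.

CHF 22,905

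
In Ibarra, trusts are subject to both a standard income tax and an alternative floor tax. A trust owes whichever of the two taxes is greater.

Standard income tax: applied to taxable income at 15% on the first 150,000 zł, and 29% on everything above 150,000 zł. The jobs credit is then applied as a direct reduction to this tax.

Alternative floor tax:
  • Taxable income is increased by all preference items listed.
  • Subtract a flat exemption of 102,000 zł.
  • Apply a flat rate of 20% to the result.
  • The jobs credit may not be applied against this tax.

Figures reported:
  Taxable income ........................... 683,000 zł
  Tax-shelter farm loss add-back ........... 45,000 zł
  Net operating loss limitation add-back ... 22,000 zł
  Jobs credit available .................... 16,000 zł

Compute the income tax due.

161,070 zł

Alternative floor tax:
  Adjusted income: 683,000 zł + 45,000 zł + 22,000 zł = 750,000 zł
  Less exemption 102,000 zł → base 648,000 zł
  648,000 zł × 20% = 129,600 zł

Standard income tax:
  150,000 zł × 15% = 22,500 zł
  533,000 zł × 29% = 154,570 zł
  → 177,070 zł
  Less jobs credit 16,000 zł → 161,070 zł

161,070 zł > 129,600 zł, so the standard income tax governs.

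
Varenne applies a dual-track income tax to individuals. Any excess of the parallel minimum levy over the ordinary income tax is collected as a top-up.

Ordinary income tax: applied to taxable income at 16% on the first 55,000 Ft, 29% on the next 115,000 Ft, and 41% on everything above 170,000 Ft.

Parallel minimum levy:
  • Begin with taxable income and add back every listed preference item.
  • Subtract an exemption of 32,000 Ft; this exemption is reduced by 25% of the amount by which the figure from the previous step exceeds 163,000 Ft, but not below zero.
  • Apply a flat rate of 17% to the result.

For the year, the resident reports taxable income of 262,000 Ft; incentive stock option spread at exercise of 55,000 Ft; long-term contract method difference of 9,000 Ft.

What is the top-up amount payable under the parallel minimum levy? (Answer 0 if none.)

0 Ft

Parallel minimum levy:
  Adjusted income: 262,000 Ft + 55,000 Ft + 9,000 Ft = 326,000 Ft
  Exemption: 25% × (326,000 Ft − 163,000 Ft) = 40,750 Ft ≥ 32,000 Ft, so the exemption is fully phased out
  Base: 326,000 Ft − 0 Ft = 326,000 Ft
  326,000 Ft × 17% = 55,420 Ft

Ordinary income tax:
  55,000 Ft × 16% = 8,800 Ft
  115,000 Ft × 29% = 33,350 Ft
  92,000 Ft × 41% = 37,720 Ft
  → 79,870 Ft

55,420 Ft ≤ 79,870 Ft, so no add-on is due.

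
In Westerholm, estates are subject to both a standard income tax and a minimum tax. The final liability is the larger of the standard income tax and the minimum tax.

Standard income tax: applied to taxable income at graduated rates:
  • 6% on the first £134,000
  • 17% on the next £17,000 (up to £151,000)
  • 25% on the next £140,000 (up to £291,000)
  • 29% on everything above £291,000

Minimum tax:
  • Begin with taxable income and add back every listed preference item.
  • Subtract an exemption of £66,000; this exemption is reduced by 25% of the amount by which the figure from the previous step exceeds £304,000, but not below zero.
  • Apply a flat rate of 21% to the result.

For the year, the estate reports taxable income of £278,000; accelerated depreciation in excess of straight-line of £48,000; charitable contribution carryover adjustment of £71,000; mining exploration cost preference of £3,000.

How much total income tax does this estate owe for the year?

Standard income tax:
  £134,000 × 6% = £8,040
  £17,000 × 17% = £2,890
  £127,000 × 25% = £31,750
  → £42,680

Minimum tax:
  Adjusted income: £278,000 + £48,000 + £71,000 + £3,000 = £400,000
  Exemption: £66,000 − 25% × (£400,000 − £304,000) = £66,000 − £24,000 = £42,000
  Base: £400,000 − £42,000 = £358,000
  £358,000 × 21% = £75,180

£75,180 > £42,680, so the minimum tax is the binding amount.

£75,180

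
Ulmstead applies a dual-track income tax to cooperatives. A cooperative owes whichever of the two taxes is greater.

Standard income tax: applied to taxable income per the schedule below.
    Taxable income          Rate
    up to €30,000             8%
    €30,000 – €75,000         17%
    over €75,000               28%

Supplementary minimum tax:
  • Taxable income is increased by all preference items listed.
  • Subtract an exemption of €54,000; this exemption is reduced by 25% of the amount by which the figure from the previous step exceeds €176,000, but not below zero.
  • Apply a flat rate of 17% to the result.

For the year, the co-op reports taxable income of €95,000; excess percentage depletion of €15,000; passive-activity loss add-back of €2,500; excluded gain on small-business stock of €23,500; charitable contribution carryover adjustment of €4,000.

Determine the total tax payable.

€15,650

Standard income tax:
  €30,000 × 8% = €2,400
  €45,000 × 17% = €7,650
  €20,000 × 28% = €5,600
  → €15,650

Supplementary minimum tax:
  Adjusted income: €95,000 + €15,000 + €2,500 + €23,500 + €4,000 = €140,000
  Exemption: €140,000 ≤ €176,000, so full €54,000 applies
  Base: €140,000 − €54,000 = €86,000
  €86,000 × 17% = €14,620

€15,650 > €14,620, so the standard income tax governs.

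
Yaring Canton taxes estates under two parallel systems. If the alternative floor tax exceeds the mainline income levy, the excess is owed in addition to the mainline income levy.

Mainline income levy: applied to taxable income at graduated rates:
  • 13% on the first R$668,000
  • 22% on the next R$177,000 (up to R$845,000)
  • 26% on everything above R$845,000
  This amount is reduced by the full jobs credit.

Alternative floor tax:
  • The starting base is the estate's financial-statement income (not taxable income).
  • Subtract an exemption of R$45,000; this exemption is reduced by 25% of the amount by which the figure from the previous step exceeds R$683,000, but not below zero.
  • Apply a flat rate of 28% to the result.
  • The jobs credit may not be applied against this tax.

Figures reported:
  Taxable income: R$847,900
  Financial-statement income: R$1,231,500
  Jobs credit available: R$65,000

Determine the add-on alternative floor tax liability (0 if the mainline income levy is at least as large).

Mainline income levy:
  R$668,000 × 13% = R$86,840
  R$177,000 × 22% = R$38,940
  R$2,900 × 26% = R$754
  → R$126,534
  Less jobs credit R$65,000 → R$61,534

Alternative floor tax:
  Base (financial-statement income): R$1,231,500
  Exemption: 25% × (R$1,231,500 − R$683,000) = R$137,125 ≥ R$45,000, so the exemption is fully phased out
  Base: R$1,231,500 − R$0 = R$1,231,500
  R$1,231,500 × 28% = R$344,820

Excess of alternative floor tax over mainline income levy: R$344,820 − R$61,534 = R$283,286.

R$283,286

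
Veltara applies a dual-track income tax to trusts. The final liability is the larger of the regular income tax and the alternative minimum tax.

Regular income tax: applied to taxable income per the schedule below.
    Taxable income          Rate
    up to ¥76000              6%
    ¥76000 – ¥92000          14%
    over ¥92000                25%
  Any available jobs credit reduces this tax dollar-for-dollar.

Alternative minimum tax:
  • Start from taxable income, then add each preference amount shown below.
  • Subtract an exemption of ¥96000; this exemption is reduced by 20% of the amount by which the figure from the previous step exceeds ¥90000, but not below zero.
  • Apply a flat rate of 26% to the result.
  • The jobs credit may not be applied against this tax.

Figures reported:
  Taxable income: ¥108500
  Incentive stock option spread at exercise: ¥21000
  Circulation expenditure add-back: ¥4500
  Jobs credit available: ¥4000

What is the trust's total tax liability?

¥12168

Alternative minimum tax:
  Adjusted income: ¥108500 + ¥21000 + ¥4500 = ¥134000
  Exemption: ¥96000 − 20% × (¥134000 − ¥90000) = ¥96000 − ¥8800 = ¥87200
  Base: ¥134000 − ¥87200 = ¥46800
  ¥46800 × 26% = ¥12168

Regular income tax:
  ¥76000 × 6% = ¥4560
  ¥16000 × 14% = ¥2240
  ¥16500 × 25% = ¥4125
  → ¥10925
  Less jobs credit ¥4000 → ¥6925

¥12168 > ¥6925, so the alternative minimum tax is the binding amount.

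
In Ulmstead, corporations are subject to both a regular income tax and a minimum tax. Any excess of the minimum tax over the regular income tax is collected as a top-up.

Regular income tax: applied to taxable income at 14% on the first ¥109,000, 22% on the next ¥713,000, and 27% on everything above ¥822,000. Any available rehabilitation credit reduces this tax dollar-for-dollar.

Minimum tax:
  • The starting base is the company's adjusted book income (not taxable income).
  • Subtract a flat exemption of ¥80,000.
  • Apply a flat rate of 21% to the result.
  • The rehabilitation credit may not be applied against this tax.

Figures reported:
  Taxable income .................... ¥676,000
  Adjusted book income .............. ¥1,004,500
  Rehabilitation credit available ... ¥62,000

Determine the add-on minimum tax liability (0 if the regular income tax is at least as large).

Regular income tax:
  ¥109,000 × 14% = ¥15,260
  ¥567,000 × 22% = ¥124,740
  → ¥140,000
  Less rehabilitation credit ¥62,000 → ¥78,000

Minimum tax:
  Base (adjusted book income): ¥1,004,500
  Less exemption ¥80,000 → base ¥924,500
  ¥924,500 × 21% = ¥194,145

Excess of minimum tax over regular income tax: ¥194,145 − ¥78,000 = ¥116,145.

¥116,145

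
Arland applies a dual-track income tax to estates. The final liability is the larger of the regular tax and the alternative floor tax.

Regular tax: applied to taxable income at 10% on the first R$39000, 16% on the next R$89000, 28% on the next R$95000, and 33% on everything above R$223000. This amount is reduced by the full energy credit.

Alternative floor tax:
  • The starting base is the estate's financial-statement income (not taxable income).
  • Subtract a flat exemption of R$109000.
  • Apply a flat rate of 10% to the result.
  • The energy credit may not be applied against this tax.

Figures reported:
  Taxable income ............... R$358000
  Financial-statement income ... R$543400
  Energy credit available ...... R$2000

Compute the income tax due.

R$87290

Alternative floor tax:
  Base (financial-statement income): R$543400
  Less exemption R$109000 → base R$434400
  R$434400 × 10% = R$43440

Regular tax:
  R$39000 × 10% = R$3900
  R$89000 × 16% = R$14240
  R$95000 × 28% = R$26600
  R$135000 × 33% = R$44550
  → R$89290
  Less energy credit R$2000 → R$87290

R$87290 > R$43440, so the regular tax governs.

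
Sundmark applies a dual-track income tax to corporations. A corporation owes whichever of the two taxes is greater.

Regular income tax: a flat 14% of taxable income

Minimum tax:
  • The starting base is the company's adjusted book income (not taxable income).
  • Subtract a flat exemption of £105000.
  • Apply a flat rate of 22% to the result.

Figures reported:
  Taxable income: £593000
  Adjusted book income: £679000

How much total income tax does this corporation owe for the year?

Regular income tax:
  £593000 × 14% = £83020

Minimum tax:
  Base (adjusted book income): £679000
  Less exemption £105000 → base £574000
  £574000 × 22% = £126280

£126280 > £83020, so the minimum tax is the binding amount.

£126280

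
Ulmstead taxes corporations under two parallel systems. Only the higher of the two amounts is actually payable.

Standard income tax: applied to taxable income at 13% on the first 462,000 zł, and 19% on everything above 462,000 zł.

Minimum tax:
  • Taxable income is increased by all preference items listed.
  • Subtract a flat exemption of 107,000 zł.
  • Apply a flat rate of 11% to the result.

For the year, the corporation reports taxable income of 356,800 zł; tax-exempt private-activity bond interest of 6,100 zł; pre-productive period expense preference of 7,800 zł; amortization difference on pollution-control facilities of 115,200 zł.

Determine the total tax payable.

Minimum tax:
  Adjusted income: 356,800 zł + 6,100 zł + 7,800 zł + 115,200 zł = 485,900 zł
  Less exemption 107,000 zł → base 378,900 zł
  378,900 zł × 11% = 41,679 zł

Standard income tax:
  356,800 zł × 13% = 46,384 zł

46,384 zł > 41,679 zł, so the standard income tax governs.

46,384 zł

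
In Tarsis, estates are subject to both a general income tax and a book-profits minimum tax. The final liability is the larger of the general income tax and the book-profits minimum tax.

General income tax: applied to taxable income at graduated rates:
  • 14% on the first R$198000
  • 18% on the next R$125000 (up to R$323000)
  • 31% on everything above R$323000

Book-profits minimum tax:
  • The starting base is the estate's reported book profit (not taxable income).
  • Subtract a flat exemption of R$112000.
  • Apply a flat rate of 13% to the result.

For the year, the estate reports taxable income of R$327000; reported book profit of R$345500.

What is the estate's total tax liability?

R$51460

General income tax:
  R$198000 × 14% = R$27720
  R$125000 × 18% = R$22500
  R$4000 × 31% = R$1240
  → R$51460

Book-profits minimum tax:
  Base (reported book profit): R$345500
  Less exemption R$112000 → base R$233500
  R$233500 × 13% = R$30355

R$51460 > R$30355, so the general income tax governs.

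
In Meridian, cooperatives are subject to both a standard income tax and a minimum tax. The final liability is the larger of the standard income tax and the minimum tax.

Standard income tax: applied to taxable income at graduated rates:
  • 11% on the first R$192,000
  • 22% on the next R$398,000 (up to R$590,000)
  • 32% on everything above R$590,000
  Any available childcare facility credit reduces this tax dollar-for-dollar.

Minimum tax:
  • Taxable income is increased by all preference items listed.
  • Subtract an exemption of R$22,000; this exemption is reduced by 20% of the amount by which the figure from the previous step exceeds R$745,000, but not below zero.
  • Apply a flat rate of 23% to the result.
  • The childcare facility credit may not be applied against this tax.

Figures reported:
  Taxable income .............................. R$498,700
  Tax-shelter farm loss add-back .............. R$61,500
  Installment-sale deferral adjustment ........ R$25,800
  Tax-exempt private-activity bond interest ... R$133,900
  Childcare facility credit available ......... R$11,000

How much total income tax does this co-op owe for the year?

Standard income tax:
  R$192,000 × 11% = R$21,120
  R$306,700 × 22% = R$67,474
  → R$88,594
  Less childcare facility credit R$11,000 → R$77,594

Minimum tax:
  Adjusted income: R$498,700 + R$61,500 + R$25,800 + R$133,900 = R$719,900
  Exemption: R$719,900 ≤ R$745,000, so full R$22,000 applies
  Base: R$719,900 − R$22,000 = R$697,900
  R$697,900 × 23% = R$160,517

R$160,517 > R$77,594, so the minimum tax is the binding amount.

R$160,517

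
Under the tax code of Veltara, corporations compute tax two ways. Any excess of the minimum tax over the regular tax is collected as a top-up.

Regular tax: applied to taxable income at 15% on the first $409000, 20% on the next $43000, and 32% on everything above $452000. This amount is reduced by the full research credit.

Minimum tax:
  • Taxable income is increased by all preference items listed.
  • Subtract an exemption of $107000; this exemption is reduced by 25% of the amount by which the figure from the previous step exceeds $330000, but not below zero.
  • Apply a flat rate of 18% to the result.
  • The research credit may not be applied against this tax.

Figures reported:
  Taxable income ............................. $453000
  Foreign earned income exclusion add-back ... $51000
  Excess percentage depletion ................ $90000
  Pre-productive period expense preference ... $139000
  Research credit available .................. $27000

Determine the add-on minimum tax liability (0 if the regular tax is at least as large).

$87545

Regular tax:
  $409000 × 15% = $61350
  $43000 × 20% = $8600
  $1000 × 32% = $320
  → $70270
  Less research credit $27000 → $43270

Minimum tax:
  Adjusted income: $453000 + $51000 + $90000 + $139000 = $733000
  Exemption: $107000 − 25% × ($733000 − $330000) = $107000 − $100750 = $6250
  Base: $733000 − $6250 = $726750
  $726750 × 18% = $130815

Excess of minimum tax over regular tax: $130815 − $43270 = $87545.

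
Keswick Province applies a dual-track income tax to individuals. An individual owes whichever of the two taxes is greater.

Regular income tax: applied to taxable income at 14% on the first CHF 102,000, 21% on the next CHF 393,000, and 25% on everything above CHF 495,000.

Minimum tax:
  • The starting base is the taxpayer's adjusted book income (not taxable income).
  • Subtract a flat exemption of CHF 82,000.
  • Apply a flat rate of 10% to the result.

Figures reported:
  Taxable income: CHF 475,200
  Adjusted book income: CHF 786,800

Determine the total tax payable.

Minimum tax:
  Base (adjusted book income): CHF 786,800
  Less exemption CHF 82,000 → base CHF 704,800
  CHF 704,800 × 10% = CHF 70,480

Regular income tax:
  CHF 102,000 × 14% = CHF 14,280
  CHF 373,200 × 21% = CHF 78,372
  → CHF 92,652

CHF 92,652 > CHF 70,480, so the regular income tax governs.

CHF 92,652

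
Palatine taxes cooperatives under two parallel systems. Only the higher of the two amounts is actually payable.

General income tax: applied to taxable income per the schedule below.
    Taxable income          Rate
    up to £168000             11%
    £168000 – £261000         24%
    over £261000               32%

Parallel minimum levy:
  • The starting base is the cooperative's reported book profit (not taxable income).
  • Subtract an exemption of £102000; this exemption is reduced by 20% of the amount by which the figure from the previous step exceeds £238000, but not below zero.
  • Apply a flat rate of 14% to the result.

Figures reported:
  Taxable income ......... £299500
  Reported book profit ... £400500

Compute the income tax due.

General income tax:
  £168000 × 11% = £18480
  £93000 × 24% = £22320
  £38500 × 32% = £12320
  → £53120

Parallel minimum levy:
  Base (reported book profit): £400500
  Exemption: £102000 − 20% × (£400500 − £238000) = £102000 − £32500 = £69500
  Base: £400500 − £69500 = £331000
  £331000 × 14% = £46340

£53120 > £46340, so the general income tax governs.

£53120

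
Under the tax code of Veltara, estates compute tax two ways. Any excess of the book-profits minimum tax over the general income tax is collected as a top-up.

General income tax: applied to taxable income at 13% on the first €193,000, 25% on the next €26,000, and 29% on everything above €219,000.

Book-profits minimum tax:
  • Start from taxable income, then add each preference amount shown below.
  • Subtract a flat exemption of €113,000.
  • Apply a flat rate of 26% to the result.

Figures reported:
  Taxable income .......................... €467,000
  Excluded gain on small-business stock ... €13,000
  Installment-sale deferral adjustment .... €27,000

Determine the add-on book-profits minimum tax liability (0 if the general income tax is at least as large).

€0

General income tax:
  €193,000 × 13% = €25,090
  €26,000 × 25% = €6,500
  €248,000 × 29% = €71,920
  → €103,510

Book-profits minimum tax:
  Adjusted income: €467,000 + €13,000 + €27,000 = €507,000
  Less exemption €113,000 → base €394,000
  €394,000 × 26% = €102,440

€102,440 ≤ €103,510, so no add-on is due.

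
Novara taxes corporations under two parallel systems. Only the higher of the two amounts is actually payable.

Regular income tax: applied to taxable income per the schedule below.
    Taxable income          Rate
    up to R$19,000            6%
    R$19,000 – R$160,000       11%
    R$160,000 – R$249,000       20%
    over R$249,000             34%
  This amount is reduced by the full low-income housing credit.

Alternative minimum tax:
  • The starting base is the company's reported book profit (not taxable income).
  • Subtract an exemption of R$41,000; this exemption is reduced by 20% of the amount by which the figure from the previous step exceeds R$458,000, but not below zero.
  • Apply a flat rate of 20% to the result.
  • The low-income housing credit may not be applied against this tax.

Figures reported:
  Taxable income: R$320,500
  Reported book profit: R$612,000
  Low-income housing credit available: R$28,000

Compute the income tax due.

R$120,360

Regular income tax:
  R$19,000 × 6% = R$1,140
  R$141,000 × 11% = R$15,510
  R$89,000 × 20% = R$17,800
  R$71,500 × 34% = R$24,310
  → R$58,760
  Less low-income housing credit R$28,000 → R$30,760

Alternative minimum tax:
  Base (reported book profit): R$612,000
  Exemption: R$41,000 − 20% × (R$612,000 − R$458,000) = R$41,000 − R$30,800 = R$10,200
  Base: R$612,000 − R$10,200 = R$601,800
  R$601,800 × 20% = R$120,360

R$120,360 > R$30,760, so the alternative minimum tax is the binding amount.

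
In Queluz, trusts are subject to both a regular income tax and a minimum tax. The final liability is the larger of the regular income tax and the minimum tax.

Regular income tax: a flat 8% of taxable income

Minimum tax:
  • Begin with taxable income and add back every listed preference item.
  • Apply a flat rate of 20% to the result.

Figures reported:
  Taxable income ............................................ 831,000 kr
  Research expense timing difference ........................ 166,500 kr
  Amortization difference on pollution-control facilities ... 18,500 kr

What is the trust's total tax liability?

203,200 kr

Regular income tax:
  831,000 kr × 8% = 66,480 kr

Minimum tax:
  Adjusted income: 831,000 kr + 166,500 kr + 18,500 kr = 1,016,000 kr
  1,016,000 kr × 20% = 203,200 kr

203,200 kr > 66,480 kr, so the minimum tax is the binding amount.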